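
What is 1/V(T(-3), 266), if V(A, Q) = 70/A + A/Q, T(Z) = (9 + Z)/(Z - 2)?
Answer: -1995/116384 ≈ -0.017142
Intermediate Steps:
T(Z) = (9 + Z)/(-2 + Z)
1/V(T(-3), 266) = 1/(70/(((9 - 3)/(-2 - 3))) + ((9 - 3)/(-2 - 3))/266) = 1/(70/((6/(-5))) + (6/(-5))*(1/266)) = 1/(70/((-⅕*6)) - ⅕*6*(1/266)) = 1/(70/(-6/5) - 6/5*1/266) = 1/(70*(-⅚) - 3/665) = 1/(-175/3 - 3/665) = 1/(-116384/1995) = -1995/116384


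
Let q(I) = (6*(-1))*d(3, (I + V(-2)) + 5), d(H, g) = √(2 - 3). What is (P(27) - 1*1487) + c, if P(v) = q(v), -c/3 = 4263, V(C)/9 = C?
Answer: -14276 - 6*I ≈ -14276.0 - 6.0*I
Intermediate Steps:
V(C) = 9*C
d(H, g) = I (d(H, g) = √(-1) = I)
q(I) = -6*I (q(I) = (6*(-1))*I = -6*I)
c = -12789 (c = -3*4263 = -12789)
P(v) = -6*I
(P(27) - 1*1487) + c = (-6*I - 1*1487) - 12789 = (-6*I - 1487) - 12789 = (-1487 - 6*I) - 12789 = -14276 - 6*I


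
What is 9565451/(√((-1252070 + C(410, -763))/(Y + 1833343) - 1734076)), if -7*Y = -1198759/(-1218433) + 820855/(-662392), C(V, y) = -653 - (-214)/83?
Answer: -9565451*I*√320391880788384387661702971001150317567263833029/745375133736877576905012162 ≈ -7263.9*I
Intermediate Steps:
C(V, y) = -53985/83 (C(V, y) = -653 - (-214)/83 = -653 - 1*(-214/83) = -653 + 214/83 = -53985/83)
Y = 206108448687/5649561902152 (Y = -(-1198759/(-1218433) + 820855/(-662392))/7 = -(-1198759*(-1/1218433) + 820855*(-1/662392))/7 = -(1198759/1218433 - 820855/662392)/7 = -⅐*(-206108448687/807080271736) = 206108448687/5649561902152 ≈ 0.036482)
9565451/(√((-1252070 + C(410, -763))/(Y + 1833343) - 1734076)) = 9565451/(√((-1252070 - 53985/83)/(206108448687/5649561902152 + 1833343) - 1734076)) = 9565451/(√(-103975795/(83*10357584972485502823/5649561902152) - 1734076)) = 9565451/(√(-103975795/83*5649561902152/10357584972485502823 - 1734076)) = 9565451/(√(-587417690177966410840/859679552716296734309 - 1734076)) = 9565451/(√(-1490750267473755153810024324/859679552716296734309)) = 9565451/((2*I*√320391880788384387661702971001150317567263833029/859679552716296734309)) = 9565451*(-I*√320391880788384387661702971001150317567263833029/745375133736877576905012162) = -9565451*I*√320391880788384387661702971001150317567263833029/745375133736877576905012162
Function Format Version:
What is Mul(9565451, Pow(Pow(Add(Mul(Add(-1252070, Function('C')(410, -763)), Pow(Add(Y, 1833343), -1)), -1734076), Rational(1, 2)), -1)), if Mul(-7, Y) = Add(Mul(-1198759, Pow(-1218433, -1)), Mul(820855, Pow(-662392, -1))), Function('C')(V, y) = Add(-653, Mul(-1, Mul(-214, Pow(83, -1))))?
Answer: Mul(Rational(-9565451, 745375133736877576905012162), I, Pow(320391880788384387661702971001150317567263833029, Rational(1, 2))) ≈ Mul(-7263.9, I)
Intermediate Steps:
Function('C')(V, y) = Rational(-53985, 83) (Function('C')(V, y) = Add(-653, Mul(-1, Mul(-214, Rational(1, 83)))) = Add(-653, Mul(-1, Rational(-214, 83))) = Add(-653, Rational(214, 83)) = Rational(-53985, 83))
Y = Rational(206108448687, 5649561902152) (Y = Mul(Rational(-1, 7), Add(Mul(-1198759, Pow(-1218433, -1)), Mul(820855, Pow(-662392, -1)))) = Mul(Rational(-1, 7), Add(Mul(-1198759, Rational(-1, 1218433)), Mul(820855, Rational(-1, 662392)))) = Mul(Rational(-1, 7), Add(Rational(1198759, 1218433), Rational(-820855, 662392))) = Mul(Rational(-1, 7), Rational(-206108448687, 807080271736)) = Rational(206108448687, 5649561902152) ≈ 0.036482)
Mul(9565451, Pow(Pow(Add(Mul(Add(-1252070, Function('C')(410, -763)), Pow(Add(Y, 1833343), -1)), -1734076), Rational(1, 2)), -1)) = Mul(9565451, Pow(Pow(Add(Mul(Add(-1252070, Rational(-53985, 83)), Pow(Add(Rational(206108448687, 5649561902152), 1833343), -1)), -1734076), Rational(1, 2)), -1)) = Mul(9565451, Pow(Pow(Add(Mul(Rational(-103975795, 83), Pow(Rational(10357584972485502823, 5649561902152), -1)), -1734076), Rational(1, 2)), -1)) = Mul(9565451, Pow(Pow(Add(Mul(Rational(-103975795, 83), Rational(5649561902152, 10357584972485502823)), -1734076), Rational(1, 2)), -1)) = Mul(9565451, Pow(Pow(Add(Rational(-587417690177966410840, 859679552716296734309), -1734076), Rational(1, 2)), -1)) = Mul(9565451, Pow(Pow(Rational(-1490750267473755153810024324, 859679552716296734309), Rational(1, 2)), -1)) = Mul(9565451, Pow(Mul(Rational(2, 859679552716296734309), I, Pow(320391880788384387661702971001150317567263833029, Rational(1, 2))), -1)) = Mul(9565451, Mul(Rational(-1, 745375133736877576905012162), I, Pow(320391880788384387661702971001150317567263833029, Rational(1, 2)))) = Mul(Rational(-9565451, 745375133736877576905012162), I, Pow(320391880788384387661702971001150317567263833029, Rational(1, 2)))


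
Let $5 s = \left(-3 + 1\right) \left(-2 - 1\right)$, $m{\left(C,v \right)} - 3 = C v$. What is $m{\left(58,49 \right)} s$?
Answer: $3414$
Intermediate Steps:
$m{\left(C,v \right)} = 3 + C v$
$s = \frac{6}{5}$ ($s = \frac{\left(-3 + 1\right) \left(-2 - 1\right)}{5} = \frac{\left(-2\right) \left(-3\right)}{5} = \frac{1}{5} \cdot 6 = \frac{6}{5} \approx 1.2$)
$m{\left(58,49 \right)} s = \left(3 + 58 \cdot 49\right) \frac{6}{5} = \left(3 + 2842\right) \frac{6}{5} = 2845 \cdot \frac{6}{5} = 3414$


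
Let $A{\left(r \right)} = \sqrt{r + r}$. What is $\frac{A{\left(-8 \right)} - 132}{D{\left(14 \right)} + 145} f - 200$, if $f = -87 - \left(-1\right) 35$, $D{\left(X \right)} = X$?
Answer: $- \frac{8312}{53} - \frac{208 i}{159} \approx -156.83 - 1.3082 i$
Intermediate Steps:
$A{\left(r \right)} = \sqrt{2} \sqrt{r}$ ($A{\left(r \right)} = \sqrt{2 r} = \sqrt{2} \sqrt{r}$)
$f = -52$ ($f = -87 - -35 = -87 + 35 = -52$)
$\frac{A{\left(-8 \right)} - 132}{D{\left(14 \right)} + 145} f - 200 = \frac{\sqrt{2} \sqrt{-8} - 132}{14 + 145} \left(-52\right) - 200 = \frac{\sqrt{2} \cdot 2 i \sqrt{2} - 132}{159} \left(-52\right) - 200 = \left(4 i - 132\right) \frac{1}{159} \left(-52\right) - 200 = \left(-132 + 4 i\right) \frac{1}{159} \left(-52\right) - 200 = \left(- \frac{44}{53} + \frac{4 i}{159}\right) \left(-52\right) - 200 = \left(\frac{2288}{53} - \frac{208 i}{159}\right) - 200 = - \frac{8312}{53} - \frac{208 i}{159}$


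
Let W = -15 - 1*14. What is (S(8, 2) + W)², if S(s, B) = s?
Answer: 441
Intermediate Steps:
W = -29 (W = -15 - 14 = -29)
(S(8, 2) + W)² = (8 - 29)² = (-21)² = 441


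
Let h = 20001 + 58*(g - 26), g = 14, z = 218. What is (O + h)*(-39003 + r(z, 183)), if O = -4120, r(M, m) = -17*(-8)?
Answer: -590195395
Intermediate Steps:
r(M, m) = 136
h = 19305 (h = 20001 + 58*(14 - 26) = 20001 + 58*(-12) = 20001 - 696 = 19305)
(O + h)*(-39003 + r(z, 183)) = (-4120 + 19305)*(-39003 + 136) = 15185*(-38867) = -590195395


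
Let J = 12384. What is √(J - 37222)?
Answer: I*√24838 ≈ 157.6*I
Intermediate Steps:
√(J - 37222) = √(12384 - 37222) = √(-24838) = I*√24838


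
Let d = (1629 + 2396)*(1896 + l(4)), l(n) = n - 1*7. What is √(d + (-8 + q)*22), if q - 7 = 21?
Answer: √7619765 ≈ 2760.4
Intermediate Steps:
q = 28 (q = 7 + 21 = 28)
l(n) = -7 + n (l(n) = n - 7 = -7 + n)
d = 7619325 (d = (1629 + 2396)*(1896 + (-7 + 4)) = 4025*(1896 - 3) = 4025*1893 = 7619325)
√(d + (-8 + q)*22) = √(7619325 + (-8 + 28)*22) = √(7619325 + 20*22) = √(7619325 + 440) = √7619765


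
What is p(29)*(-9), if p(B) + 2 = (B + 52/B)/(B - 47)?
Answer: 1937/58 ≈ 33.397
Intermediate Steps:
p(B) = -2 + (B + 52/B)/(-47 + B) (p(B) = -2 + (B + 52/B)/(B - 47) = -2 + (B + 52/B)/(-47 + B))
p(29)*(-9) = ((52 - 1*29² + 94*29)/(29*(-47 + 29)))*(-9) = ((1/29)*(52 - 1*841 + 2726)/(-18))*(-9) = ((1/29)*(-1/18)*(52 - 841 + 2726))*(-9) = ((1/29)*(-1/18)*1937)*(-9) = -1937/522*(-9) = 1937/58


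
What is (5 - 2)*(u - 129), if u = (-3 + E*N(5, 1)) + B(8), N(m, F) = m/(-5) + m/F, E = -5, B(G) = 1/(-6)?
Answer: -913/2 ≈ -456.50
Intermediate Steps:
B(G) = -⅙
N(m, F) = -m/5 + m/F (N(m, F) = m*(-⅕) + m/F = -m/5 + m/F)
u = -139/6 (u = (-3 - 5*(-⅕*5 + 5/1)) - ⅙ = (-3 - 5*(-1 + 5*1)) - ⅙ = (-3 - 5*(-1 + 5)) - ⅙ = (-3 - 5*4) - ⅙ = (-3 - 20) - ⅙ = -23 - ⅙ = -139/6 ≈ -23.167)
(5 - 2)*(u - 129) = (5 - 2)*(-139/6 - 129) = 3*(-913/6) = -913/2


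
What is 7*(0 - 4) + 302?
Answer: 274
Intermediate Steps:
7*(0 - 4) + 302 = 7*(-4) + 302 = -28 + 302 = 274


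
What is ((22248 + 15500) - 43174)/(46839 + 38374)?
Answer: -5426/85213 ≈ -0.063676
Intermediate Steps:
((22248 + 15500) - 43174)/(46839 + 38374) = (37748 - 43174)/85213 = -5426*1/85213 = -5426/85213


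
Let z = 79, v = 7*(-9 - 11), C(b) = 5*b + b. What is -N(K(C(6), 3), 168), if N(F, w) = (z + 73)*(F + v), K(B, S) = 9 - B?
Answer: 25384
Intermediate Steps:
C(b) = 6*b
v = -140 (v = 7*(-20) = -140)
N(F, w) = -21280 + 152*F (N(F, w) = (79 + 73)*(F - 140) = 152*(-140 + F) = -21280 + 152*F)
-N(K(C(6), 3), 168) = -(-21280 + 152*(9 - 6*6)) = -(-21280 + 152*(9 - 1*36)) = -(-21280 + 152*(9 - 36)) = -(-21280 + 152*(-27)) = -(-21280 - 4104) = -1*(-25384) = 25384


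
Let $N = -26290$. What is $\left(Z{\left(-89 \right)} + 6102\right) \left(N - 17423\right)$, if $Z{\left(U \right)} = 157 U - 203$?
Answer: $352938762$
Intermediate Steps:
$Z{\left(U \right)} = -203 + 157 U$
$\left(Z{\left(-89 \right)} + 6102\right) \left(N - 17423\right) = \left(\left(-203 + 157 \left(-89\right)\right) + 6102\right) \left(-26290 - 17423\right) = \left(\left(-203 - 13973\right) + 6102\right) \left(-43713\right) = \left(-14176 + 6102\right) \left(-43713\right) = \left(-8074\right) \left(-43713\right) = 352938762$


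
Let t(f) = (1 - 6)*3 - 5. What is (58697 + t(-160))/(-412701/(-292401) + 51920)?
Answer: 5719071159/5060624207 ≈ 1.1301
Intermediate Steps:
t(f) = -20 (t(f) = -5*3 - 5 = -15 - 5 = -20)
(58697 + t(-160))/(-412701/(-292401) + 51920) = (58697 - 20)/(-412701/(-292401) + 51920) = 58677/(-412701*(-1/292401) + 51920) = 58677/(137567/97467 + 51920) = 58677/(5060624207/97467) = 58677*(97467/5060624207) = 5719071159/5060624207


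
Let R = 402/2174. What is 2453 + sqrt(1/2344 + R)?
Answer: 2453 + sqrt(300802646842)/1273964 ≈ 2453.4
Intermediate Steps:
R = 201/1087 (R = 402*(1/2174) = 201/1087 ≈ 0.18491)
2453 + sqrt(1/2344 + R) = 2453 + sqrt(1/2344 + 201/1087) = 2453 + sqrt(472231/2547928) = 2453 + sqrt(300802646842)/1273964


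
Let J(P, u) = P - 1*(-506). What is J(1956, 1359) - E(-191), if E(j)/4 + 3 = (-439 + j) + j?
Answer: 5758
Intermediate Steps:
J(P, u) = 506 + P (J(P, u) = P + 506 = 506 + P)
E(j) = -1768 + 8*j (E(j) = -12 + 4*((-439 + j) + j) = -12 + 4*(-439 + 2*j) = -12 + (-1756 + 8*j) = -1768 + 8*j)
J(1956, 1359) - E(-191) = (506 + 1956) - (-1768 + 8*(-191)) = 2462 - (-1768 - 1528) = 2462 - 1*(-3296) = 2462 + 3296 = 5758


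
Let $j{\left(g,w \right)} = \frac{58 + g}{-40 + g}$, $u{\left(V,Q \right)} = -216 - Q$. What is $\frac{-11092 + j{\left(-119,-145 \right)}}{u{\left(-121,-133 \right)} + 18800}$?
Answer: $- \frac{1763567}{2976003} \approx -0.5926$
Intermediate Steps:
$j{\left(g,w \right)} = \frac{58 + g}{-40 + g}$
$\frac{-11092 + j{\left(-119,-145 \right)}}{u{\left(-121,-133 \right)} + 18800} = \frac{-11092 + \frac{58 - 119}{-40 - 119}}{\left(-216 - -133\right) + 18800} = \frac{-11092 + \frac{1}{-159} \left(-61\right)}{\left(-216 + 133\right) + 18800} = \frac{-11092 - - \frac{61}{159}}{-83 + 18800} = \frac{-11092 + \frac{61}{159}}{18717} = \left(- \frac{1763567}{159}\right) \frac{1}{18717} = - \frac{1763567}{2976003}$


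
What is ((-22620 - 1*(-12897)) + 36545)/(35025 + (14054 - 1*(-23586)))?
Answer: 26822/72665 ≈ 0.36912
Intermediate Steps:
((-22620 - 1*(-12897)) + 36545)/(35025 + (14054 - 1*(-23586))) = ((-22620 + 12897) + 36545)/(35025 + (14054 + 23586)) = (-9723 + 36545)/(35025 + 37640) = 26822/72665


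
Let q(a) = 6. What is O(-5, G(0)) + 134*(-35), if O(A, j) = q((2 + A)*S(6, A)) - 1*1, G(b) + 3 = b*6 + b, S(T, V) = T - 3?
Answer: -4685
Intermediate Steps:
S(T, V) = -3 + T
G(b) = -3 + 7*b (G(b) = -3 + (b*6 + b) = -3 + (6*b + b) = -3 + 7*b)
O(A, j) = 5 (O(A, j) = 6 - 1*1 = 6 - 1 = 5)
O(-5, G(0)) + 134*(-35) = 5 + 134*(-35) = 5 - 4690 = -4685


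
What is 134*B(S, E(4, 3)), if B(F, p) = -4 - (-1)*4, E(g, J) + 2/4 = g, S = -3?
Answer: 0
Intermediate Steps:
E(g, J) = -½ + g
B(F, p) = 0 (B(F, p) = -4 - 1*(-4) = -4 + 4 = 0)
134*B(S, E(4, 3)) = 134*0 = 0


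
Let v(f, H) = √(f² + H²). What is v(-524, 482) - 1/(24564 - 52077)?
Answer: 1/27513 + 10*√5069 ≈ 711.97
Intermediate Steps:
v(f, H) = √(H² + f²)
v(-524, 482) - 1/(24564 - 52077) = √(482² + (-524)²) - 1/(24564 - 52077) = √(232324 + 274576) - 1/(-27513) = √506900 - 1*(-1/27513) = 10*√5069 + 1/27513 = 1/27513 + 10*√5069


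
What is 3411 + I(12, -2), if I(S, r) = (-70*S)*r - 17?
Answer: 5074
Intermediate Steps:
I(S, r) = -17 - 70*S*r (I(S, r) = -70*S*r - 17 = -17 - 70*S*r)
3411 + I(12, -2) = 3411 + (-17 - 70*12*(-2)) = 3411 + (-17 + 1680) = 3411 + 1663 = 5074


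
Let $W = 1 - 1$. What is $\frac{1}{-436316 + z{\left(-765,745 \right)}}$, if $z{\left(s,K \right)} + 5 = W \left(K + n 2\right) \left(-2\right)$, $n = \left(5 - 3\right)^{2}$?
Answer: $- \frac{1}{436321} \approx -2.2919 \cdot 10^{-6}$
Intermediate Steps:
$n = 4$ ($n = 2^{2} = 4$)
$W = 0$
$z{\left(s,K \right)} = -5$ ($z{\left(s,K \right)} = -5 + 0 \left(K + 4 \cdot 2\right) \left(-2\right) = -5 + 0 \left(K + 8\right) \left(-2\right) = -5 + 0 \left(8 + K\right) \left(-2\right) = -5 + 0 \left(-2\right) = -5 + 0 = -5$)
$\frac{1}{-436316 + z{\left(-765,745 \right)}} = \frac{1}{-436316 - 5} = \frac{1}{-436321} = - \frac{1}{436321}$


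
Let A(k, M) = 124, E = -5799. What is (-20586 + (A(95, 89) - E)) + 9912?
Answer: -4751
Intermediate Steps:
(-20586 + (A(95, 89) - E)) + 9912 = (-20586 + (124 - 1*(-5799))) + 9912 = (-20586 + (124 + 5799)) + 9912 = (-20586 + 5923) + 9912 = -14663 + 9912 = -4751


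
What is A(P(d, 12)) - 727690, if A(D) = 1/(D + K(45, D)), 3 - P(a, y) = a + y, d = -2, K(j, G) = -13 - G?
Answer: -9459971/13 ≈ -7.2769e+5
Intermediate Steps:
P(a, y) = 3 - a - y (P(a, y) = 3 - (a + y) = 3 + (-a - y) = 3 - a - y)
A(D) = -1/13 (A(D) = 1/(D + (-13 - D)) = 1/(-13) = -1/13)
A(P(d, 12)) - 727690 = -1/13 - 727690 = -9459971/13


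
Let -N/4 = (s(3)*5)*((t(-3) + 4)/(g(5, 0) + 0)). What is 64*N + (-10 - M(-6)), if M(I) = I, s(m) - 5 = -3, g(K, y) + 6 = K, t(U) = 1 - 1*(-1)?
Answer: 15356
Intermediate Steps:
t(U) = 2 (t(U) = 1 + 1 = 2)
g(K, y) = -6 + K
s(m) = 2 (s(m) = 5 - 3 = 2)
N = 240 (N = -4*2*5*(2 + 4)/((-6 + 5) + 0) = -40*6/(-1 + 0) = -40*6/(-1) = -40*6*(-1) = -40*(-6) = -4*(-60) = 240)
64*N + (-10 - M(-6)) = 64*240 + (-10 - 1*(-6)) = 15360 + (-10 + 6) = 15360 - 4 = 15356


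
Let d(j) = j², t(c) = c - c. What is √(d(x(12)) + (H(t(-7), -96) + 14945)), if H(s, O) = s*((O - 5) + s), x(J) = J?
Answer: √15089 ≈ 122.84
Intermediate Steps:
t(c) = 0
H(s, O) = s*(-5 + O + s) (H(s, O) = s*((-5 + O) + s) = s*(-5 + O + s))
√(d(x(12)) + (H(t(-7), -96) + 14945)) = √(12² + (0*(-5 - 96 + 0) + 14945)) = √(144 + (0*(-101) + 14945)) = √(144 + (0 + 14945)) = √(144 + 14945) = √15089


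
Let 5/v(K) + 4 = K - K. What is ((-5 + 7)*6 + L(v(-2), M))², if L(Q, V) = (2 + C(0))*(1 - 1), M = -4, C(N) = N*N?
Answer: 144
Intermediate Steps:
C(N) = N²
v(K) = -5/4 (v(K) = 5/(-4 + (K - K)) = 5/(-4 + 0) = 5/(-4) = 5*(-¼) = -5/4)
L(Q, V) = 0 (L(Q, V) = (2 + 0²)*(1 - 1) = (2 + 0)*0 = 2*0 = 0)
((-5 + 7)*6 + L(v(-2), M))² = ((-5 + 7)*6 + 0)² = (2*6 + 0)² = (12 + 0)² = 12² = 144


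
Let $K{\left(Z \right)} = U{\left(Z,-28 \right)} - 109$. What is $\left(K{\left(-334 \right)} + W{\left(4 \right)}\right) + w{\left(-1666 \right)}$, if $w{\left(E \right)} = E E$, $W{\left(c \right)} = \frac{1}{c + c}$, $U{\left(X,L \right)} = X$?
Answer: $\frac{22200905}{8} \approx 2.7751 \cdot 10^{6}$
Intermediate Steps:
$W{\left(c \right)} = \frac{1}{2 c}$
$K{\left(Z \right)} = -109 + Z$ ($K{\left(Z \right)} = Z - 109 = -109 + Z$)
$w{\left(E \right)} = E^{2}$
$\left(K{\left(-334 \right)} + W{\left(4 \right)}\right) + w{\left(-1666 \right)} = \left(\left(-109 - 334\right) + \frac{1}{2 \cdot 4}\right) + \left(-1666\right)^{2} = \left(-443 + \frac{1}{2} \cdot \frac{1}{4}\right) + 2775556 = \left(-443 + \frac{1}{8}\right) + 2775556 = - \frac{3543}{8} + 2775556 = \frac{22200905}{8}$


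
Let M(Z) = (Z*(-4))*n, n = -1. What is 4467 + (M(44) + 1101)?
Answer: 5744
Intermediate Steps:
M(Z) = 4*Z (M(Z) = (Z*(-4))*(-1) = -4*Z*(-1) = 4*Z)
4467 + (M(44) + 1101) = 4467 + (4*44 + 1101) = 4467 + (176 + 1101) = 4467 + 1277 = 5744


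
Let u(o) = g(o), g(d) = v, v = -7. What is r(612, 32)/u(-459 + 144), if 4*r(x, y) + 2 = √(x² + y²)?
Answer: 1/14 - √23473/7 ≈ -21.816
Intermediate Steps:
g(d) = -7
u(o) = -7
r(x, y) = -½ + √(x² + y²)/4
r(612, 32)/u(-459 + 144) = (-½ + √(612² + 32²)/4)/(-7) = (-½ + √(374544 + 1024)/4)*(-⅐) = (-½ + √375568/4)*(-⅐) = (-½ + (4*√23473)/4)*(-⅐) = (-½ + √23473)*(-⅐) = 1/14 - √23473/7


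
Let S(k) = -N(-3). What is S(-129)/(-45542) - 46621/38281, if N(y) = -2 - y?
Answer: -2123175301/1743393302 ≈ -1.2178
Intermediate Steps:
S(k) = -1 (S(k) = -(-2 - 1*(-3)) = -(-2 + 3) = -1*1 = -1)
S(-129)/(-45542) - 46621/38281 = -1/(-45542) - 46621/38281 = -1*(-1/45542) - 46621*1/38281 = 1/45542 - 46621/38281 = -2123175301/1743393302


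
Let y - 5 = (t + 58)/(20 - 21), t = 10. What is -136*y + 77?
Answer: 8645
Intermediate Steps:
y = -63 (y = 5 + (10 + 58)/(20 - 21) = 5 + 68/(-1) = 5 + 68*(-1) = 5 - 68 = -63)
-136*y + 77 = -136*(-63) + 77 = 8568 + 77 = 8645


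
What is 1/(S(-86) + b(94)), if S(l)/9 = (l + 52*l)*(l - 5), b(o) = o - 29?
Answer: 1/3733067 ≈ 2.6788e-7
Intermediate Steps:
b(o) = -29 + o
S(l) = 477*l*(-5 + l) (S(l) = 9*((l + 52*l)*(l - 5)) = 9*((53*l)*(-5 + l)) = 9*(53*l*(-5 + l)) = 477*l*(-5 + l))
1/(S(-86) + b(94)) = 1/(477*(-86)*(-5 - 86) + (-29 + 94)) = 1/(477*(-86)*(-91) + 65) = 1/(3733002 + 65) = 1/3733067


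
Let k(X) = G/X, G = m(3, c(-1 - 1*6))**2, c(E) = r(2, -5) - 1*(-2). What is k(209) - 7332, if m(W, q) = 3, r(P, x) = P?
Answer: -1532379/209 ≈ -7332.0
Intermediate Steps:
c(E) = 4 (c(E) = 2 - 1*(-2) = 2 + 2 = 4)
G = 9 (G = 3**2 = 9)
k(X) = 9/X
k(209) - 7332 = 9/209 - 7332 = -1532379/209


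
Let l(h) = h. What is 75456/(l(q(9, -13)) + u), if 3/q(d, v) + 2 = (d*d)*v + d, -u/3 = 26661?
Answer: -26308992/27887407 ≈ -0.94340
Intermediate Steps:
u = -79983 (u = -3*26661 = -79983)
q(d, v) = 3/(-2 + d + v*d²) (q(d, v) = 3/(-2 + ((d*d)*v + d)) = 3/(-2 + (d²*v + d)) = 3/(-2 + (v*d² + d)) = 3/(-2 + (d + v*d²)) = 3/(-2 + d + v*d²))
75456/(l(q(9, -13)) + u) = 75456/(3/(-2 + 9 - 13*9²) - 79983) = 75456/(3/(-2 + 9 - 13*81) - 79983) = 75456/(3/(-2 + 9 - 1053) - 79983) = 75456/(3/(-1046) - 79983) = 75456/(3*(-1/1046) - 79983) = 75456/(-3/1046 - 79983) = 75456/(-83662221/1046) = 75456*(-1046/83662221) = -26308992/27887407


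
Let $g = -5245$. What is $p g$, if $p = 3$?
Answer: $-15735$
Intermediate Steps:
$p g = 3 \left(-5245\right) = -15735$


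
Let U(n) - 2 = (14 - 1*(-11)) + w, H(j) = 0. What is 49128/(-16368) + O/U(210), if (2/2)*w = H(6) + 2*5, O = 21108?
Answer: 14319917/25234 ≈ 567.49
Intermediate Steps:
w = 10 (w = 0 + 2*5 = 0 + 10 = 10)
U(n) = 37 (U(n) = 2 + ((14 - 1*(-11)) + 10) = 2 + ((14 + 11) + 10) = 2 + (25 + 10) = 2 + 35 = 37)
49128/(-16368) + O/U(210) = 49128/(-16368) + 21108/37 = 49128*(-1/16368) + 21108*(1/37) = -2047/682 + 21108/37 = 14319917/25234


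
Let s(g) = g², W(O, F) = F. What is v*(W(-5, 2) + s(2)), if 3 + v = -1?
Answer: -24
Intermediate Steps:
v = -4 (v = -3 - 1 = -4)
v*(W(-5, 2) + s(2)) = -4*(2 + 2²) = -4*(2 + 4) = -4*6 = -24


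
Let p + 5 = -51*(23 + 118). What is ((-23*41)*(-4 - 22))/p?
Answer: -12259/3598 ≈ -3.4072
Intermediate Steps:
p = -7196 (p = -5 - 51*(23 + 118) = -5 - 51*141 = -5 - 7191 = -7196)
((-23*41)*(-4 - 22))/p = ((-23*41)*(-4 - 22))/(-7196) = -943*(-26)*(-1/7196) = 24518*(-1/7196) = -12259/3598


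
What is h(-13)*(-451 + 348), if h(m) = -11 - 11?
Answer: 2266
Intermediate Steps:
h(m) = -22
h(-13)*(-451 + 348) = -22*(-451 + 348) = -22*(-103) = 2266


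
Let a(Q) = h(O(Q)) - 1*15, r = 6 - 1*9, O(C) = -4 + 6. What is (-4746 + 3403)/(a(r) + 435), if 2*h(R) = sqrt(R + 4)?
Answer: -376040/117599 + 1343*sqrt(6)/352797 ≈ -3.1883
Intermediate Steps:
O(C) = 2
r = -3 (r = 6 - 9 = -3)
h(R) = sqrt(4 + R)/2 (h(R) = sqrt(R + 4)/2 = sqrt(4 + R)/2)
a(Q) = -15 + sqrt(6)/2 (a(Q) = sqrt(4 + 2)/2 - 1*15 = sqrt(6)/2 - 15 = -15 + sqrt(6)/2)
(-4746 + 3403)/(a(r) + 435) = (-4746 + 3403)/((-15 + sqrt(6)/2) + 435) = -1343/(420 + sqrt(6)/2)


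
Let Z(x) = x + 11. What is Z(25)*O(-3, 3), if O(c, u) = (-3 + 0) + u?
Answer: 0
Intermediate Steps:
Z(x) = 11 + x
O(c, u) = -3 + u
Z(25)*O(-3, 3) = (11 + 25)*(-3 + 3) = 36*0 = 0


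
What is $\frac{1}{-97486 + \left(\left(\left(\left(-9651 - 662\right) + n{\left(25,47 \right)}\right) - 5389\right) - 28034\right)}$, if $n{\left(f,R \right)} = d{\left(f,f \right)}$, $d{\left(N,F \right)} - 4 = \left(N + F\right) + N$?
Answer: $- \frac{1}{141143} \approx -7.085 \cdot 10^{-6}$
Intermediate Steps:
$d{\left(N,F \right)} = 4 + F + 2 N$ ($d{\left(N,F \right)} = 4 + \left(\left(N + F\right) + N\right) = 4 + \left(\left(F + N\right) + N\right) = 4 + \left(F + 2 N\right) = 4 + F + 2 N$)
$n{\left(f,R \right)} = 4 + 3 f$ ($n{\left(f,R \right)} = 4 + f + 2 f = 4 + 3 f$)
$\frac{1}{-97486 + \left(\left(\left(\left(-9651 - 662\right) + n{\left(25,47 \right)}\right) - 5389\right) - 28034\right)} = \frac{1}{-97486 + \left(\left(\left(\left(-9651 - 662\right) + \left(4 + 3 \cdot 25\right)\right) - 5389\right) - 28034\right)} = \frac{1}{-97486 + \left(\left(\left(-10313 + \left(4 + 75\right)\right) - 5389\right) - 28034\right)} = \frac{1}{-97486 + \left(\left(\left(-10313 + 79\right) - 5389\right) - 28034\right)} = \frac{1}{-97486 - 43657} = \frac{1}{-141143} = - \frac{1}{141143}$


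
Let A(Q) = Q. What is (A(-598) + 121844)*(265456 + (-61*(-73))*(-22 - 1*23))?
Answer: 7889598466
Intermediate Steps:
(A(-598) + 121844)*(265456 + (-61*(-73))*(-22 - 1*23)) = (-598 + 121844)*(265456 + (-61*(-73))*(-22 - 1*23)) = 121246*(265456 + 4453*(-22 - 23)) = 121246*(265456 + 4453*(-45)) = 121246*(265456 - 200385) = 121246*65071 = 7889598466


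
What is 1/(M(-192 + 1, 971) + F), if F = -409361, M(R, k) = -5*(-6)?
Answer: -1/409331 ≈ -2.4430e-6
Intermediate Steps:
M(R, k) = 30
1/(M(-192 + 1, 971) + F) = 1/(30 - 409361) = 1/(-409331) = -1/409331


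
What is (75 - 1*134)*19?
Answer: -1121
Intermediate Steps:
(75 - 1*134)*19 = (75 - 134)*19 = -59*19 = -1121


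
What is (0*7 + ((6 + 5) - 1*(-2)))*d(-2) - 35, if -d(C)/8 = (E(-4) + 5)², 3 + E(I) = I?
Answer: -451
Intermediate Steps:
E(I) = -3 + I
d(C) = -32 (d(C) = -8*((-3 - 4) + 5)² = -8*(-7 + 5)² = -8*(-2)² = -8*4 = -32)
(0*7 + ((6 + 5) - 1*(-2)))*d(-2) - 35 = (0*7 + ((6 + 5) - 1*(-2)))*(-32) - 35 = (0 + (11 + 2))*(-32) - 35 = (0 + 13)*(-32) - 35 = 13*(-32) - 35 = -416 - 35 = -451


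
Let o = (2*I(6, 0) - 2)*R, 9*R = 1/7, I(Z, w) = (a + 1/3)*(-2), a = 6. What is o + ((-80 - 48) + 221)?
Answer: 17495/189 ≈ 92.566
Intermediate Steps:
I(Z, w) = -38/3 (I(Z, w) = (6 + 1/3)*(-2) = (6 + ⅓)*(-2) = (19/3)*(-2) = -38/3)
R = 1/63 (R = (⅑)/7 = (⅑)*(⅐) = 1/63 ≈ 0.015873)
o = -82/189 (o = (2*(-38/3) - 2)*(1/63) = (-76/3 - 2)*(1/63) = -82/3*1/63 = -82/189 ≈ -0.43386)
o + ((-80 - 48) + 221) = -82/189 + ((-80 - 48) + 221) = -82/189 + (-128 + 221) = -82/189 + 93 = 17495/189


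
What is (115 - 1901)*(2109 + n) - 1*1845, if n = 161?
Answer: -4056065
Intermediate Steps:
(115 - 1901)*(2109 + n) - 1*1845 = (115 - 1901)*(2109 + 161) - 1*1845 = -1786*2270 - 1845 = -4054220 - 1845 = -4056065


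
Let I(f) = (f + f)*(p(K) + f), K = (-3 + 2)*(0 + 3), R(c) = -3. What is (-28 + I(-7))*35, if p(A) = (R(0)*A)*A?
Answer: 15680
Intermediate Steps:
K = -3 (K = -1*3 = -3)
p(A) = -3*A² (p(A) = (-3*A)*A = -3*A²)
I(f) = 2*f*(-27 + f) (I(f) = (f + f)*(-3*(-3)² + f) = (2*f)*(-3*9 + f) = (2*f)*(-27 + f) = 2*f*(-27 + f))
(-28 + I(-7))*35 = (-28 + 2*(-7)*(-27 - 7))*35 = (-28 + 2*(-7)*(-34))*35 = (-28 + 476)*35 = 448*35 = 15680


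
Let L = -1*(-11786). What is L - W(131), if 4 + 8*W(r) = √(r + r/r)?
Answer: 23573/2 - √33/4 ≈ 11785.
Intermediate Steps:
W(r) = -½ + √(1 + r)/8 (W(r) = -½ + √(r + r/r)/8 = -½ + √(r + 1)/8 = -½ + √(1 + r)/8)
L = 11786
L - W(131) = 11786 - (-½ + √(1 + 131)/8) = 11786 - (-½ + √132/8) = 11786 - (-½ + (2*√33)/8) = 11786 - (-½ + √33/4) = 11786 + (½ - √33/4) = 23573/2 - √33/4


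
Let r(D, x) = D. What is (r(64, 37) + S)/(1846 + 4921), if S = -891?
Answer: -827/6767 ≈ -0.12221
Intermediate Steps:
(r(64, 37) + S)/(1846 + 4921) = (64 - 891)/(1846 + 4921) = -827/6767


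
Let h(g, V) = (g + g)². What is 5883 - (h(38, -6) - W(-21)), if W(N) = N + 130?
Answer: 216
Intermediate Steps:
h(g, V) = 4*g² (h(g, V) = (2*g)² = 4*g²)
W(N) = 130 + N
5883 - (h(38, -6) - W(-21)) = 5883 - (4*38² - (130 - 21)) = 5883 - (4*1444 - 1*109) = 5883 - (5776 - 109) = 5883 - 1*5667 = 5883 - 5667 = 216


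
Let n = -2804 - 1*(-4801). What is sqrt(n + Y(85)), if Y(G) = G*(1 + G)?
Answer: sqrt(9307) ≈ 96.473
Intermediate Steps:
n = 1997 (n = -2804 + 4801 = 1997)
sqrt(n + Y(85)) = sqrt(1997 + 85*(1 + 85)) = sqrt(1997 + 85*86) = sqrt(1997 + 7310) = sqrt(9307)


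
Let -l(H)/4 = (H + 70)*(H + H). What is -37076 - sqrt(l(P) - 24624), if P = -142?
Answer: -37076 - 12*I*sqrt(739) ≈ -37076.0 - 326.21*I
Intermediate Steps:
l(H) = -8*H*(70 + H) (l(H) = -4*(H + 70)*(H + H) = -4*(70 + H)*2*H = -8*H*(70 + H))
-37076 - sqrt(l(P) - 24624) = -37076 - sqrt(-8*(-142)*(70 - 142) - 24624) = -37076 - sqrt(-8*(-142)*(-72) - 24624) = -37076 - sqrt(-81792 - 24624) = -37076 - sqrt(-106416) = -37076 - 12*I*sqrt(739)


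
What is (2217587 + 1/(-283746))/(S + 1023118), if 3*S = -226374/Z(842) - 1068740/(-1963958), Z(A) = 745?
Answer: 460329585522869693855/212359173950237913268 ≈ 2.1677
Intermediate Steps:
S = -221896408496/2194723065 (S = (-226374/745 - 1068740/(-1963958))/3 = (-226374*1/745 - 1068740*(-1/1963958))/3 = (-226374/745 + 534370/981979)/3 = (⅓)*(-221896408496/731574355) = -221896408496/2194723065 ≈ -101.10)
(2217587 + 1/(-283746))/(S + 1023118) = (2217587 + 1/(-283746))/(-221896408496/2194723065 + 1023118) = (2217587 - 1/283746)/(2245238776408174/2194723065) = (629231440901/283746)*(2194723065/2245238776408174) = 460329585522869693855/212359173950237913268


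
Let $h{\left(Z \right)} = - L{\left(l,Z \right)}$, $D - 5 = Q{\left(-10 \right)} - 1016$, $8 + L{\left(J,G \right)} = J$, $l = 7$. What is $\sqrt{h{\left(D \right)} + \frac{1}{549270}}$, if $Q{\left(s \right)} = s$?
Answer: $\frac{\sqrt{33522009130}}{183090} \approx 1.0$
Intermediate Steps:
$L{\left(J,G \right)} = -8 + J$
$D = -1021$ ($D = 5 - 1026 = -1021$)
$h{\left(Z \right)} = 1$ ($h{\left(Z \right)} = - (-8 + 7) = \left(-1\right) \left(-1\right) = 1$)
$\sqrt{h{\left(D \right)} + \frac{1}{549270}} = \sqrt{1 + \frac{1}{549270}} = \sqrt{\frac{549271}{549270}} = \frac{\sqrt{33522009130}}{183090}$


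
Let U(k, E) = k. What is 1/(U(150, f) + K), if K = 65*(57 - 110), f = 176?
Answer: -1/3295 ≈ -0.00030349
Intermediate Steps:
K = -3445 (K = 65*(-53) = -3445)
1/(U(150, f) + K) = 1/(150 - 3445) = 1/(-3295) = -1/3295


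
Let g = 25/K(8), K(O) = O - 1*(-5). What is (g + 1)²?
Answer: 1444/169 ≈ 8.5444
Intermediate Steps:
K(O) = 5 + O (K(O) = O + 5 = 5 + O)
g = 25/13 (g = 25/(5 + 8) = 25/13 ≈ 1.9231)
(g + 1)² = (25/13 + 1)² = (38/13)² = 1444/169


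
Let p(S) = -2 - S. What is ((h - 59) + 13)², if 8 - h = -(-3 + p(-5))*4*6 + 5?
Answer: 1849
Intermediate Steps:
h = 3 (h = 8 - (-(-3 + (-2 - 1*(-5)))*4*6 + 5) = 8 - (-(-3 + (-2 + 5))*4*6 + 5) = 8 - (-(-3 + 3)*4*6 + 5) = 8 - (-0*4*6 + 5) = 8 - (-1*0*6 + 5) = 8 - (0*6 + 5) = 8 - (0 + 5) = 8 - 1*5 = 8 - 5 = 3)
((h - 59) + 13)² = ((3 - 59) + 13)² = (-56 + 13)² = (-43)² = 1849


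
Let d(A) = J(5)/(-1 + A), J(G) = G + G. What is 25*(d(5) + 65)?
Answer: 3375/2 ≈ 1687.5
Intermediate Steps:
J(G) = 2*G
d(A) = 10/(-1 + A) (d(A) = (2*5)/(-1 + A) = 10/(-1 + A))
25*(d(5) + 65) = 25*(10/(-1 + 5) + 65) = 25*(10/4 + 65) = 25*(10*(1/4) + 65) = 25*(5/2 + 65) = 25*(135/2) = 3375/2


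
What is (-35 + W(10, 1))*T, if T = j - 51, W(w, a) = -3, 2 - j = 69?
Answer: 4484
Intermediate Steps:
j = -67 (j = 2 - 1*69 = 2 - 69 = -67)
T = -118 (T = -67 - 51 = -118)
(-35 + W(10, 1))*T = (-35 - 3)*(-118) = -38*(-118) = 4484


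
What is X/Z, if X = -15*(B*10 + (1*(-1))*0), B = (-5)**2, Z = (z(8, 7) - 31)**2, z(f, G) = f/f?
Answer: -25/6 ≈ -4.1667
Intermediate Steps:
z(f, G) = 1
Z = 900 (Z = (1 - 31)**2 = (-30)**2 = 900)
B = 25
X = -3750 (X = -15*(25*10 + (1*(-1))*0) = -15*(250 - 1*0) = -15*(250 + 0) = -15*250 = -3750)
X/Z = -3750/900 = -3750*1/900 = -25/6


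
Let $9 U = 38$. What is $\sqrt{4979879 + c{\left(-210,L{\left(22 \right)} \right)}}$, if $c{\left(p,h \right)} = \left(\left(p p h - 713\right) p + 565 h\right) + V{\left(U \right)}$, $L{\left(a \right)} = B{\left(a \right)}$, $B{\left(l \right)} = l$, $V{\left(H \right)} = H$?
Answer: $\frac{i \sqrt{1787399611}}{3} \approx 14093.0 i$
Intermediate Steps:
$U = \frac{38}{9}$ ($U = \frac{1}{9} \cdot 38 = \frac{38}{9} \approx 4.2222$)
$L{\left(a \right)} = a$
$c{\left(p,h \right)} = \frac{38}{9} + 565 h + p \left(-713 + h p^{2}\right)$ ($c{\left(p,h \right)} = \left(\left(p p h - 713\right) p + 565 h\right) + \frac{38}{9} = \left(\left(p^{2} h - 713\right) p + 565 h\right) + \frac{38}{9} = \left(\left(h p^{2} - 713\right) p + 565 h\right) + \frac{38}{9} = \left(\left(-713 + h p^{2}\right) p + 565 h\right) + \frac{38}{9} = \left(p \left(-713 + h p^{2}\right) + 565 h\right) + \frac{38}{9} = \left(565 h + p \left(-713 + h p^{2}\right)\right) + \frac{38}{9} = \frac{38}{9} + 565 h + p \left(-713 + h p^{2}\right)$)
$\sqrt{4979879 + c{\left(-210,L{\left(22 \right)} \right)}} = \sqrt{4979879 + \left(\frac{38}{9} - -149730 + 565 \cdot 22 + 22 \left(-210\right)^{3}\right)} = \sqrt{4979879 + \left(\frac{38}{9} + 149730 + 12430 + 22 \left(-9261000\right)\right)} = \sqrt{4979879 + \left(\frac{38}{9} + 149730 + 12430 - 203742000\right)} = \sqrt{4979879 - \frac{1832218522}{9}} = \sqrt{- \frac{1787399611}{9}} = \frac{i \sqrt{1787399611}}{3}$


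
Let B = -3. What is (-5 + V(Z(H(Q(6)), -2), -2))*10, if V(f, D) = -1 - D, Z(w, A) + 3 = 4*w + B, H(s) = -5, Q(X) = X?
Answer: -40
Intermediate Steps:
Z(w, A) = -6 + 4*w (Z(w, A) = -3 + (4*w - 3) = -3 + (-3 + 4*w) = -6 + 4*w)
(-5 + V(Z(H(Q(6)), -2), -2))*10 = (-5 + (-1 - 1*(-2)))*10 = (-5 + (-1 + 2))*10 = (-5 + 1)*10 = -4*10 = -40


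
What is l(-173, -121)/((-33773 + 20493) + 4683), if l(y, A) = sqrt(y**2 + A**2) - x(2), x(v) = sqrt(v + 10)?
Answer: -sqrt(44570)/8597 + 2*sqrt(3)/8597 ≈ -0.024154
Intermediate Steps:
x(v) = sqrt(10 + v)
l(y, A) = sqrt(A**2 + y**2) - 2*sqrt(3) (l(y, A) = sqrt(y**2 + A**2) - sqrt(10 + 2) = sqrt(A**2 + y**2) - sqrt(12) = sqrt(A**2 + y**2) - 2*sqrt(3))
l(-173, -121)/((-33773 + 20493) + 4683) = (sqrt((-121)**2 + (-173)**2) - 2*sqrt(3))/((-33773 + 20493) + 4683) = (sqrt(14641 + 29929) - 2*sqrt(3))/(-13280 + 4683) = (sqrt(44570) - 2*sqrt(3))/(-8597) = (sqrt(44570) - 2*sqrt(3))*(-1/8597) = -sqrt(44570)/8597 + 2*sqrt(3)/8597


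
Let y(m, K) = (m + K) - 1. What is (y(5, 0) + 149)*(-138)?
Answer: -21114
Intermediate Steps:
y(m, K) = -1 + K + m (y(m, K) = (K + m) - 1 = -1 + K + m)
(y(5, 0) + 149)*(-138) = ((-1 + 0 + 5) + 149)*(-138) = (4 + 149)*(-138) = 153*(-138) = -21114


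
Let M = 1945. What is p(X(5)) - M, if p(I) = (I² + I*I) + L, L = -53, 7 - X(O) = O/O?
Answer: -1926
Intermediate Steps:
X(O) = 6 (X(O) = 7 - O/O = 7 - 1*1 = 7 - 1 = 6)
p(I) = -53 + 2*I² (p(I) = (I² + I*I) - 53 = (I² + I²) - 53 = 2*I² - 53 = -53 + 2*I²)
p(X(5)) - M = (-53 + 2*6²) - 1*1945 = (-53 + 2*36) - 1945 = (-53 + 72) - 1945 = 19 - 1945 = -1926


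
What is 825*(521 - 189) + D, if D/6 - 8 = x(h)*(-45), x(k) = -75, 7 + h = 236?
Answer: 294198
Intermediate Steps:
h = 229 (h = -7 + 236 = 229)
D = 20298 (D = 48 + 6*(-75*(-45)) = 48 + 6*3375 = 48 + 20250 = 20298)
825*(521 - 189) + D = 825*(521 - 189) + 20298 = 825*332 + 20298 = 273900 + 20298 = 294198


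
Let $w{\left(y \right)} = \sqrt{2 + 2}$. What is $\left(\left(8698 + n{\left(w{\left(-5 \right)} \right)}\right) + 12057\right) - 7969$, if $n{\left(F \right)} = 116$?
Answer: $12902$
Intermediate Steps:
$w{\left(y \right)} = 2$ ($w{\left(y \right)} = \sqrt{4} = 2$)
$\left(\left(8698 + n{\left(w{\left(-5 \right)} \right)}\right) + 12057\right) - 7969 = \left(\left(8698 + 116\right) + 12057\right) - 7969 = \left(8814 + 12057\right) - 7969 = 20871 - 7969 = 12902$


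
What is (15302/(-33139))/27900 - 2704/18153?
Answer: -15434178763/103604112650 ≈ -0.14897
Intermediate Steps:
(15302/(-33139))/27900 - 2704/18153 = (15302*(-1/33139))*(1/27900) - 2704*1/18153 = -15302/33139*1/27900 - 2704/18153 = -7651/462289050 - 2704/18153 = -15434178763/103604112650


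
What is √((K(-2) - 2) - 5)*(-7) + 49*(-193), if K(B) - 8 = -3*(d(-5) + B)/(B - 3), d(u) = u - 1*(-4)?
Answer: -9457 - 14*I*√5/5 ≈ -9457.0 - 6.261*I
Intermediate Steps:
d(u) = 4 + u (d(u) = u + 4 = 4 + u)
K(B) = 8 - 3*(-1 + B)/(-3 + B) (K(B) = 8 - 3*((4 - 5) + B)/(B - 3) = 8 - 3*(-1 + B)/(-3 + B))
√((K(-2) - 2) - 5)*(-7) + 49*(-193) = √(((-21 + 5*(-2))/(-3 - 2) - 2) - 5)*(-7) + 49*(-193) = √(((-21 - 10)/(-5) - 2) - 5)*(-7) - 9457 = √((-⅕*(-31) - 2) - 5)*(-7) - 9457 = √((31/5 - 2) - 5)*(-7) - 9457 = √(21/5 - 5)*(-7) - 9457 = √(-⅘)*(-7) - 9457 = (2*I*√5/5)*(-7) - 9457 = -14*I*√5/5 - 9457 = -9457 - 14*I*√5/5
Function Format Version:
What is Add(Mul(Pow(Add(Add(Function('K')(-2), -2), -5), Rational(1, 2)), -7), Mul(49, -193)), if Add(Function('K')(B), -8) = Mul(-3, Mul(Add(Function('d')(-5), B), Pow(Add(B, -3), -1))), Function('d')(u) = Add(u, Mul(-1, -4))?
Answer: Add(-9457, Mul(Rational(-14, 5), I, Pow(5, Rational(1, 2)))) ≈ Add(-9457.0, Mul(-6.2610, I))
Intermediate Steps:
Function('d')(u) = Add(4, u) (Function('d')(u) = Add(u, 4) = Add(4, u))
Function('K')(B) = Add(8, Mul(-3, Pow(Add(-3, B), -1), Add(-1, B))) (Function('K')(B) = Add(8, Mul(-3, Mul(Add(Add(4, -5), B), Pow(Add(B, -3), -1)))) = Add(8, Mul(-3, Mul(Add(-1, B), Pow(Add(-3, B), -1)))) = Add(8, Mul(-3, Mul(Pow(Add(-3, B), -1), Add(-1, B)))) = Add(8, Mul(-3, Pow(Add(-3, B), -1), Add(-1, B))))
Add(Mul(Pow(Add(Add(Function('K')(-2), -2), -5), Rational(1, 2)), -7), Mul(49, -193)) = Add(Mul(Pow(Add(Add(Mul(Pow(Add(-3, -2), -1), Add(-21, Mul(5, -2))), -2), -5), Rational(1, 2)), -7), Mul(49, -193)) = Add(Mul(Pow(Add(Add(Mul(Pow(-5, -1), Add(-21, -10)), -2), -5), Rational(1, 2)), -7), -9457) = Add(Mul(Pow(Add(Add(Mul(Rational(-1, 5), -31), -2), -5), Rational(1, 2)), -7), -9457) = Add(Mul(Pow(Add(Add(Rational(31, 5), -2), -5), Rational(1, 2)), -7), -9457) = Add(Mul(Pow(Add(Rational(21, 5), -5), Rational(1, 2)), -7), -9457) = Add(Mul(Pow(Rational(-4, 5), Rational(1, 2)), -7), -9457) = Add(Mul(Mul(Rational(2, 5), I, Pow(5, Rational(1, 2))), -7), -9457) = Add(Mul(Rational(-14, 5), I, Pow(5, Rational(1, 2))), -9457) = Add(-9457, Mul(Rational(-14, 5), I, Pow(5, Rational(1, 2))))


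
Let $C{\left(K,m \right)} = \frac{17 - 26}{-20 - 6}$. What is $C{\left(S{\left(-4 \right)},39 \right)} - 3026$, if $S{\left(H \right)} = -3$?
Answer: $- \frac{78667}{26} \approx -3025.7$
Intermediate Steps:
$C{\left(K,m \right)} = \frac{9}{26}$ ($C{\left(K,m \right)} = - \frac{9}{-26} = \left(-9\right) \left(- \frac{1}{26}\right) = \frac{9}{26}$)
$C{\left(S{\left(-4 \right)},39 \right)} - 3026 = \frac{9}{26} - 3026 = - \frac{78667}{26}$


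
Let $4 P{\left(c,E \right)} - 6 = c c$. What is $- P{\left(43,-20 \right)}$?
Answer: $- \frac{1855}{4} \approx -463.75$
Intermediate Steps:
$P{\left(c,E \right)} = \frac{3}{2} + \frac{c^{2}}{4}$ ($P{\left(c,E \right)} = \frac{3}{2} + \frac{c c}{4} = \frac{3}{2} + \frac{c^{2}}{4}$)
$- P{\left(43,-20 \right)} = - (\frac{3}{2} + \frac{43^{2}}{4}) = - (\frac{3}{2} + \frac{1}{4} \cdot 1849) = - (\frac{3}{2} + \frac{1849}{4}) = \left(-1\right) \frac{1855}{4} = - \frac{1855}{4}$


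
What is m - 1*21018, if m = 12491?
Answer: -8527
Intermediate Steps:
m - 1*21018 = 12491 - 1*21018 = 12491 - 21018 = -8527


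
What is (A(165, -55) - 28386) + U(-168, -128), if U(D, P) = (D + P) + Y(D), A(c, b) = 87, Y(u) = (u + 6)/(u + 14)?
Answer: -2201734/77 ≈ -28594.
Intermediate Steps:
Y(u) = (6 + u)/(14 + u)
U(D, P) = D + P + (6 + D)/(14 + D) (U(D, P) = (D + P) + (6 + D)/(14 + D) = D + P + (6 + D)/(14 + D))
(A(165, -55) - 28386) + U(-168, -128) = (87 - 28386) + (6 - 168 + (14 - 168)*(-168 - 128))/(14 - 168) = -28299 + (6 - 168 - 154*(-296))/(-154) = -28299 - (6 - 168 + 45584)/154 = -28299 - 1/154*45422 = -28299 - 22711/77 = -2201734/77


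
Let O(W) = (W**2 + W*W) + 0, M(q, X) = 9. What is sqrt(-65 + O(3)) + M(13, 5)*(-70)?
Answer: -630 + I*sqrt(47) ≈ -630.0 + 6.8557*I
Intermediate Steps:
O(W) = 2*W**2 (O(W) = (W**2 + W**2) + 0 = 2*W**2 + 0 = 2*W**2)
sqrt(-65 + O(3)) + M(13, 5)*(-70) = sqrt(-65 + 2*3**2) + 9*(-70) = sqrt(-65 + 2*9) - 630 = sqrt(-65 + 18) - 630 = sqrt(-47) - 630 = I*sqrt(47) - 630 = -630 + I*sqrt(47)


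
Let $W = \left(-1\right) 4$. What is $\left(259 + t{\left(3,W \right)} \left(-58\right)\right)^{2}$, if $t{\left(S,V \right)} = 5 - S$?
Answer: $20449$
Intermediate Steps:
$W = -4$
$\left(259 + t{\left(3,W \right)} \left(-58\right)\right)^{2} = \left(259 + \left(5 - 3\right) \left(-58\right)\right)^{2} = \left(259 + 2 \left(-58\right)\right)^{2} = \left(259 - 116\right)^{2} = 143^{2} = 20449$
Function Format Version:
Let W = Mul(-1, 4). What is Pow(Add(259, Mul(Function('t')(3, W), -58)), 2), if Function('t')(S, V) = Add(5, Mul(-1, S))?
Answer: 20449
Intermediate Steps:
W = -4
Pow(Add(259, Mul(Function('t')(3, W), -58)), 2) = Pow(Add(259, Mul(Add(5, Mul(-1, 3)), -58)), 2) = Pow(Add(259, Mul(Add(5, -3), -58)), 2) = Pow(Add(259, Mul(2, -58)), 2) = Pow(Add(259, -116), 2) = Pow(143, 2) = 20449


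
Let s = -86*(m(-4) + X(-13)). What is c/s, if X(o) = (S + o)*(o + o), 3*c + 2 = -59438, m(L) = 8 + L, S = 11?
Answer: 3715/903 ≈ 4.1141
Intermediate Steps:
c = -59440/3 (c = -⅔ + (⅓)*(-59438) = -⅔ - 59438/3 = -59440/3 ≈ -19813.)
X(o) = 2*o*(11 + o) (X(o) = (11 + o)*(o + o) = (11 + o)*(2*o) = 2*o*(11 + o))
s = -4816 (s = -86*((8 - 4) + 2*(-13)*(11 - 13)) = -86*(4 + 2*(-13)*(-2)) = -86*(4 + 52) = -86*56 = -4816)
c/s = -59440/3/(-4816) = -59440/3*(-1/4816) = 3715/903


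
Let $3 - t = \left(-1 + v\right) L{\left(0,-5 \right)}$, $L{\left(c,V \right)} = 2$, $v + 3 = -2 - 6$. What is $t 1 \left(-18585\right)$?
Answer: $-501795$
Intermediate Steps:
$v = -11$ ($v = -3 - 8 = -11$)
$t = 27$ ($t = 3 - \left(-1 - 11\right) 2 = 3 - \left(-12\right) 2 = 3 - -24 = 3 + 24 = 27$)
$t 1 \left(-18585\right) = 27 \cdot 1 \left(-18585\right) = 27 \left(-18585\right) = -501795$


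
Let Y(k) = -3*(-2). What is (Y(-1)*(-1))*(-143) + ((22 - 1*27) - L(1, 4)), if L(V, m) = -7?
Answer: 860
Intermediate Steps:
Y(k) = 6 (Y(k) = -1*(-6) = 6)
(Y(-1)*(-1))*(-143) + ((22 - 1*27) - L(1, 4)) = (6*(-1))*(-143) + ((22 - 1*27) - 1*(-7)) = -6*(-143) + ((22 - 27) + 7) = 858 + (-5 + 7) = 858 + 2 = 860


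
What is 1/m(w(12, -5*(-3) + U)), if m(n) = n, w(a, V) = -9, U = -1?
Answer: -1/9 ≈ -0.11111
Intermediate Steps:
1/m(w(12, -5*(-3) + U)) = 1/(-9) = -1/9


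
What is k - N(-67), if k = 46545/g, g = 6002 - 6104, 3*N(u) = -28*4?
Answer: -42737/102 ≈ -418.99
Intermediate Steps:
N(u) = -112/3 (N(u) = (-28*4)/3 = (1/3)*(-112) = -112/3)
g = -102
k = -15515/34 (k = 46545/(-102) = 46545*(-1/102) = -15515/34 ≈ -456.32)
k - N(-67) = -15515/34 - 1*(-112/3) = -15515/34 + 112/3 = -42737/102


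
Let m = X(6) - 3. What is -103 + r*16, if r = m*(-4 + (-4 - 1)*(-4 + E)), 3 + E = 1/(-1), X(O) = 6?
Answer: 1625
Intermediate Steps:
E = -4 (E = -3 + 1/(-1) = -3 - 1 = -4)
m = 3 (m = 6 - 3 = 3)
r = 108 (r = 3*(-4 + (-4 - 1)*(-4 - 4)) = 3*(-4 - 5*(-8)) = 3*(-4 + 40) = 3*36 = 108)
-103 + r*16 = -103 + 108*16 = -103 + 1728 = 1625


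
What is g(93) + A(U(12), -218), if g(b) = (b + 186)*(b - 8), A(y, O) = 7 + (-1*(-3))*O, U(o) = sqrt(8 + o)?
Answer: 23068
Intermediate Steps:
A(y, O) = 7 + 3*O
g(b) = (-8 + b)*(186 + b) (g(b) = (186 + b)*(-8 + b) = (-8 + b)*(186 + b))
g(93) + A(U(12), -218) = (-1488 + 93**2 + 178*93) + (7 + 3*(-218)) = (-1488 + 8649 + 16554) + (7 - 654) = 23715 - 647 = 23068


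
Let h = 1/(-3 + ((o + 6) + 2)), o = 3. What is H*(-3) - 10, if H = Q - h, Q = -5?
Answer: 43/8 ≈ 5.3750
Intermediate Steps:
h = 1/8 (h = 1/(-3 + ((3 + 6) + 2)) = 1/(-3 + (9 + 2)) = 1/(-3 + 11) = 1/8 ≈ 0.12500)
H = -41/8 (H = -5 - 1*1/8 = -5 - 1/8 = -41/8 ≈ -5.1250)
H*(-3) - 10 = -41/8*(-3) - 10 = 123/8 - 10 = 43/8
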